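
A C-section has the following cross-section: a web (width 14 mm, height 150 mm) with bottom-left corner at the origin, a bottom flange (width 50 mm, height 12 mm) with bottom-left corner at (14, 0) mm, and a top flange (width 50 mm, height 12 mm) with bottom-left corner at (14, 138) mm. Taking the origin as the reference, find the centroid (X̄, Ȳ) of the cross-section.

web: A = 14 × 150 = 2100.00, centroid at (7.00, 75.00).
bottom flange: A = 50 × 12 = 600.00, centroid at (39.00, 6.00).
top flange: A = 50 × 12 = 600.00, centroid at (39.00, 144.00).
ΣA = 3300.00 mm²
ΣAX̄ = (2100.00)(7.00) + (600.00)(39.00) + (600.00)(39.00) = 61500.00 mm³
ΣAȲ = (2100.00)(75.00) + (600.00)(6.00) + (600.00)(144.00) = 247500.00 mm³
X̄ = 61500.00 / 3300.00 = 18.64 mm
Ȳ = 247500.00 / 3300.00 = 75.00 mm

X̄ = 18.64 mm, Ȳ = 75.00 mm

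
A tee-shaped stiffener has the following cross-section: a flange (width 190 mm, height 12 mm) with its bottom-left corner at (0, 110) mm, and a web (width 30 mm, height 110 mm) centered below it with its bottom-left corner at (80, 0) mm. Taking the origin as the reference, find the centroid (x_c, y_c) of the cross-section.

x_c = 95.00 mm, y_c = 79.92 mm

web: A = 30 × 110 = 3300.00, centroid at (95.00, 55.00).
flange: A = 190 × 12 = 2280.00, centroid at (95.00, 116.00).
ΣA = 5580.00 mm²
ΣAx_c = (3300.00)(95.00) + (2280.00)(95.00) = 530100.00 mm³
ΣAy_c = (3300.00)(55.00) + (2280.00)(116.00) = 445980.00 mm³
x_c = 530100.00 / 5580.00 = 95.00 mm
y_c = 445980.00 / 5580.00 = 79.92 mm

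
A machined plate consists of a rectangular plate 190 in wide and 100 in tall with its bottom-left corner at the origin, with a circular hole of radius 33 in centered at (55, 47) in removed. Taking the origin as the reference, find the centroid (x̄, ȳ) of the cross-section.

x̄ = 103.78 in, ȳ = 50.66 in

plate: A = 190 × 100 = 19000.00, centroid at (95.00, 50.00).
hole: A = −π·33² = -3421.19, centroid at (55.00, 47.00).
ΣA = 15578.81 in², ΣAx̄ = 1616834.31 in³, ΣAȳ = 789203.86 in³.
x̄ = 1616834.31/15578.81 = 103.78 in; ȳ = 789203.86/15578.81 = 50.66 in.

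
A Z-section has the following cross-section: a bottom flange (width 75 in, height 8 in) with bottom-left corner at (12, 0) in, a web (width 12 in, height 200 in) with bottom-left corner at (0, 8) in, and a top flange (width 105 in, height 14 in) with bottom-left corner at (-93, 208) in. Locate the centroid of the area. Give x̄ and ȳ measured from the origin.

bottom flange: A = 75 × 8 = 600.00, centroid at (49.50, 4.00).
web: A = 12 × 200 = 2400.00, centroid at (6.00, 108.00).
top flange: A = 105 × 14 = 1470.00, centroid at (-40.50, 215.00).
ΣA = 4470.00 in²
ΣAx̄ = (600.00)(49.50) + (2400.00)(6.00) + (1470.00)(-40.50) = -15435.00 in³
ΣAȳ = (600.00)(4.00) + (2400.00)(108.00) + (1470.00)(215.00) = 577650.00 in³
x̄ = -15435.00 / 4470.00 = -3.45 in
ȳ = 577650.00 / 4470.00 = 129.23 in

x̄ = -3.45 in, ȳ = 129.23 in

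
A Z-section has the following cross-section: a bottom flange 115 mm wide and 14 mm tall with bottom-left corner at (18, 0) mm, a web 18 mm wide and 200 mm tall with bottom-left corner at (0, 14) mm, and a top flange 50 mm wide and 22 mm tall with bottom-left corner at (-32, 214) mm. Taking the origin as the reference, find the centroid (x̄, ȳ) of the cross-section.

x̄ = 23.18 mm, ȳ = 106.05 mm

Part | A | x̄ᵢ | ȳᵢ | A·x̄ᵢ | A·ȳᵢ
bottom flange | 1610.00 | 75.50 | 7.00 | 121555.00 | 11270.00
web | 3600.00 | 9.00 | 114.00 | 32400.00 | 410400.00
top flange | 1100.00 | -7.00 | 225.00 | -7700.00 | 247500.00
Σ | 6310.00 |  |  | 146255.00 | 669170.00
x̄ = 146255.00 / 6310.00 = 23.18 mm
ȳ = 669170.00 / 6310.00 = 106.05 mm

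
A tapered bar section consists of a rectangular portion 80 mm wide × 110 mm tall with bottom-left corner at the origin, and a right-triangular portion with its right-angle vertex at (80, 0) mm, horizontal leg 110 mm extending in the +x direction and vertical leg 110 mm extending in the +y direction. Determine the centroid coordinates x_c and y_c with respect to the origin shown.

x_c = 71.23 mm, y_c = 47.53 mm

rectangular portion: A = 80 × 110 = 8800.00, centroid at (40.00, 55.00).
triangular portion: A = ½·110·110 = 6050.00, centroid at (116.67, 36.67).
ΣA = 14850.00 mm²
ΣAx_c = (8800.00)(40.00) + (6050.00)(116.67) = 1057833.33 mm³
ΣAy_c = (8800.00)(55.00) + (6050.00)(36.67) = 705833.33 mm³
x_c = 1057833.33 / 14850.00 = 71.23 mm
y_c = 705833.33 / 14850.00 = 47.53 mm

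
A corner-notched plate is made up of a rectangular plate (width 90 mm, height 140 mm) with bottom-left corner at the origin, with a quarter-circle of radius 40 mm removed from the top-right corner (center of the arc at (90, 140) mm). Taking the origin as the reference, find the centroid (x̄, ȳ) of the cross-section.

plate: A = 90 × 140 = 12600.00, centroid at (45.00, 70.00).
removed quarter-circle: A = −¼π·40² = -1256.64, centroid at (73.02, 123.02).
ΣA = 11343.36 mm²
ΣAx̄ = (12600.00)(45.00) + (-1256.64)(73.02) = 475236.00 mm³
ΣAȳ = (12600.00)(70.00) + (-1256.64)(123.02) = 727404.14 mm³
x̄ = 475236.00 / 11343.36 = 41.90 mm
ȳ = 727404.14 / 11343.36 = 64.13 mm

x̄ = 41.90 mm, ȳ = 64.13 mm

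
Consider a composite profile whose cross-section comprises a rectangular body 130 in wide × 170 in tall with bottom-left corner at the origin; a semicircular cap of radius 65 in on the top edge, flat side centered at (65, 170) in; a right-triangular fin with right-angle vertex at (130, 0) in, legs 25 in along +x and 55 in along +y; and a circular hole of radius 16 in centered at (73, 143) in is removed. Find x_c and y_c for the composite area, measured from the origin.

rectangular body: A = 130 × 170 = 22100.00, centroid at (65.00, 85.00).
semicircular top: A = ½π·65² = 6636.61, centroid at (65.00, 197.59).
triangular fin: A = ½·25·55 = 687.50, centroid at (138.33, 18.33).
hole: A = −π·16² = -804.25, centroid at (73.00, 143.00).
ΣA = 28619.87 in², ΣAx_c = 1904274.02 in³, ΣAy_c = 3087404.54 in³.
x_c = 1904274.02/28619.87 = 66.54 in; y_c = 3087404.54/28619.87 = 107.88 in.

x_c = 66.54 in, y_c = 107.88 in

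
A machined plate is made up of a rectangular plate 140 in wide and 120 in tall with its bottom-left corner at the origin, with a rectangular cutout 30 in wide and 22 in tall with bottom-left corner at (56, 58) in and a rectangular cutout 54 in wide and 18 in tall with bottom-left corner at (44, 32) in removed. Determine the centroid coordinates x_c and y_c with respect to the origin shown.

plate: A = 140 × 120 = 16800.00, centroid at (70.00, 60.00).
hole 1: A = −(30 × 22) = -660.00, centroid at (71.00, 69.00).
hole 2: A = −(54 × 18) = -972.00, centroid at (71.00, 41.00).
ΣA = 15168.00 in²
ΣAx_c = (16800.00)(70.00) + (-660.00)(71.00) + (-972.00)(71.00) = 1060128.00 in³
ΣAy_c = (16800.00)(60.00) + (-660.00)(69.00) + (-972.00)(41.00) = 922608.00 in³
x_c = 1060128.00 / 15168.00 = 69.89 in
y_c = 922608.00 / 15168.00 = 60.83 in

x_c = 69.89 in, y_c = 60.83 in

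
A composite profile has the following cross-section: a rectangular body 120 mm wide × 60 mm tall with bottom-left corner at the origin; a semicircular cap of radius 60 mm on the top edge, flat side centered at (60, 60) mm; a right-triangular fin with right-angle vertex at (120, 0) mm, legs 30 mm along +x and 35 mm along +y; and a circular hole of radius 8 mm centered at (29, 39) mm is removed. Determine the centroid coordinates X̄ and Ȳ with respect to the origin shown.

Part | A | x̄ᵢ | ȳᵢ | A·x̄ᵢ | A·ȳᵢ
rectangular body | 7200.00 | 60.00 | 30.00 | 432000.00 | 216000.00
semicircular top | 5654.87 | 60.00 | 85.46 | 339292.01 | 483292.01
triangular fin | 525.00 | 130.00 | 11.67 | 68250.00 | 6125.00
hole | -201.06 | 29.00 | 39.00 | -5830.80 | -7841.42
Σ | 13178.80 |  |  | 833711.21 | 697575.59
X̄ = 833711.21 / 13178.80 = 63.26 mm
Ȳ = 697575.59 / 13178.80 = 52.93 mm

X̄ = 63.26 mm, Ȳ = 52.93 mm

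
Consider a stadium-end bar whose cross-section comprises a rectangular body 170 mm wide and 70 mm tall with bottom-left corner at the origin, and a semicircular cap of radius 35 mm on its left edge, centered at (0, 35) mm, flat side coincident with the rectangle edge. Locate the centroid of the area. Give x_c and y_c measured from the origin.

x_c = 71.10 mm, y_c = 35.00 mm

rectangular body: A = 170 × 70 = 11900.00, centroid at (85.00, 35.00).
semicircular end: A = ½π·35² = 1924.23, centroid at (-14.85, 35.00).
ΣA = 13824.23 mm², ΣAx_c = 982916.67 mm³, ΣAy_c = 483847.89 mm³.
x_c = 982916.67/13824.23 = 71.10 mm; y_c = 483847.89/13824.23 = 35.00 mm.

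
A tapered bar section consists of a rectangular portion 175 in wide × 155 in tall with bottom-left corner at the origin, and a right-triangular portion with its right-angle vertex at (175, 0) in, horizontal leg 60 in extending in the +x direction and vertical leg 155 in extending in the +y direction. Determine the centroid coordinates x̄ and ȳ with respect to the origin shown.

x̄ = 103.23 in, ȳ = 73.72 in

Part | A | x̄ᵢ | ȳᵢ | A·x̄ᵢ | A·ȳᵢ
rectangular portion | 27125.00 | 87.50 | 77.50 | 2373437.50 | 2102187.50
triangular portion | 4650.00 | 195.00 | 51.67 | 906750.00 | 240250.00
Σ | 31775.00 |  |  | 3280187.50 | 2342437.50
x̄ = 3280187.50 / 31775.00 = 103.23 in
ȳ = 2342437.50 / 31775.00 = 73.72 in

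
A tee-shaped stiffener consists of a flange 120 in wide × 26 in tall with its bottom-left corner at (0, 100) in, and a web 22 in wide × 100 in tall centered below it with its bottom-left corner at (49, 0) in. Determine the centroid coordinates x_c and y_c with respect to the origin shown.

x_c = 60.00 in, y_c = 86.95 in

web: A = 22 × 100 = 2200.00, centroid at (60.00, 50.00).
flange: A = 120 × 26 = 3120.00, centroid at (60.00, 113.00).
ΣA = 5320.00 in²
ΣAx_c = (2200.00)(60.00) + (3120.00)(60.00) = 319200.00 in³
ΣAy_c = (2200.00)(50.00) + (3120.00)(113.00) = 462560.00 in³
x_c = 319200.00 / 5320.00 = 60.00 in
y_c = 462560.00 / 5320.00 = 86.95 in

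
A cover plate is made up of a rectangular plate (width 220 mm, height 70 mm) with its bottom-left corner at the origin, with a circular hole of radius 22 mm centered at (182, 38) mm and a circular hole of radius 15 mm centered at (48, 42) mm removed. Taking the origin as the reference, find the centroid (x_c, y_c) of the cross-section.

x_c = 105.02 mm, y_c = 34.28 mm

plate: A = 220 × 70 = 15400.00, centroid at (110.00, 35.00).
hole 1: A = −π·22² = -1520.53, centroid at (182.00, 38.00).
hole 2: A = −π·15² = -706.86, centroid at (48.00, 42.00).
ΣA = 13172.61 mm²
ΣAx_c = (15400.00)(110.00) + (-1520.53)(182.00) + (-706.86)(48.00) = 1383334.19 mm³
ΣAy_c = (15400.00)(35.00) + (-1520.53)(38.00) + (-706.86)(42.00) = 451531.78 mm³
x_c = 1383334.19 / 13172.61 = 105.02 mm
y_c = 451531.78 / 13172.61 = 34.28 mm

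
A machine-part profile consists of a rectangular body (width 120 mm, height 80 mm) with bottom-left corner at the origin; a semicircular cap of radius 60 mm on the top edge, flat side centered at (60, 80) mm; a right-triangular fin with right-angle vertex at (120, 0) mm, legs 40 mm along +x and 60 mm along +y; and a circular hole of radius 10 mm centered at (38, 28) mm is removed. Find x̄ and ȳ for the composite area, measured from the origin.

x̄ = 65.88 mm, ȳ = 61.68 mm

Part | A | x̄ᵢ | ȳᵢ | A·x̄ᵢ | A·ȳᵢ
rectangular body | 9600.00 | 60.00 | 40.00 | 576000.00 | 384000.00
semicircular top | 5654.87 | 60.00 | 105.46 | 339292.01 | 596389.34
triangular fin | 1200.00 | 133.33 | 20.00 | 160000.00 | 24000.00
hole | -314.16 | 38.00 | 28.00 | -11938.05 | -8796.46
Σ | 16140.71 |  |  | 1063353.95 | 995592.88
x̄ = 1063353.95 / 16140.71 = 65.88 mm
ȳ = 995592.88 / 16140.71 = 61.68 mm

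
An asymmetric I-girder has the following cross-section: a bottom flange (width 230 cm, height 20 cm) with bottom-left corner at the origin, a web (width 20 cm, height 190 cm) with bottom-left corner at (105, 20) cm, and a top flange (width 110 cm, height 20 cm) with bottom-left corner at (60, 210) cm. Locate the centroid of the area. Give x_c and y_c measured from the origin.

x_c = 115.00 cm, y_c = 91.23 cm

bottom flange: A = 230 × 20 = 4600.00, centroid at (115.00, 10.00).
web: A = 20 × 190 = 3800.00, centroid at (115.00, 115.00).
top flange: A = 110 × 20 = 2200.00, centroid at (115.00, 220.00).
ΣA = 10600.00 cm²
ΣAx_c = (4600.00)(115.00) + (3800.00)(115.00) + (2200.00)(115.00) = 1219000.00 cm³
ΣAy_c = (4600.00)(10.00) + (3800.00)(115.00) + (2200.00)(220.00) = 967000.00 cm³
x_c = 1219000.00 / 10600.00 = 115.00 cm
y_c = 967000.00 / 10600.00 = 91.23 cm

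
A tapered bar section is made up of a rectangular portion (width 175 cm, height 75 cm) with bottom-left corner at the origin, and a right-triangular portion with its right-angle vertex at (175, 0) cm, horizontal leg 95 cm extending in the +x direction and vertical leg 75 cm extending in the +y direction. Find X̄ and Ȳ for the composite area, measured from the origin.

rectangular portion: A = 175 × 75 = 13125.00, centroid at (87.50, 37.50).
triangular portion: A = ½·95·75 = 3562.50, centroid at (206.67, 25.00).
ΣA = 16687.50 cm², ΣAX̄ = 1884687.50 cm³, ΣAȲ = 581250.00 cm³.
X̄ = 1884687.50/16687.50 = 112.94 cm; Ȳ = 581250.00/16687.50 = 34.83 cm.

X̄ = 112.94 cm, Ȳ = 34.83 cm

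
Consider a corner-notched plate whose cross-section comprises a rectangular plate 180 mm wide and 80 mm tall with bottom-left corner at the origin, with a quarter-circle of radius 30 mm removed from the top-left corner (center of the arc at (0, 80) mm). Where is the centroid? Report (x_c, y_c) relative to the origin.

x_c = 93.99 mm, y_c = 38.59 mm

plate: A = 180 × 80 = 14400.00, centroid at (90.00, 40.00).
removed quarter-circle: A = −¼π·30² = -706.86, centroid at (12.73, 67.27).
ΣA = 13693.14 mm²
ΣAx_c = (14400.00)(90.00) + (-706.86)(12.73) = 1287000.00 mm³
ΣAy_c = (14400.00)(40.00) + (-706.86)(67.27) = 528451.33 mm³
x_c = 1287000.00 / 13693.14 = 93.99 mm
y_c = 528451.33 / 13693.14 = 38.59 mm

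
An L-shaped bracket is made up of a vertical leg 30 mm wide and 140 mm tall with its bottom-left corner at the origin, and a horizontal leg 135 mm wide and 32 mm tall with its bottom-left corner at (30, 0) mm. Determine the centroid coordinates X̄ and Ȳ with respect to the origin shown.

X̄ = 56.83 mm, Ȳ = 42.62 mm

vertical leg: A = 30 × 140 = 4200.00, centroid at (15.00, 70.00).
horizontal leg: A = 135 × 32 = 4320.00, centroid at (97.50, 16.00).
ΣA = 8520.00 mm²
ΣAX̄ = (4200.00)(15.00) + (4320.00)(97.50) = 484200.00 mm³
ΣAȲ = (4200.00)(70.00) + (4320.00)(16.00) = 363120.00 mm³
X̄ = 484200.00 / 8520.00 = 56.83 mm
Ȳ = 363120.00 / 8520.00 = 42.62 mm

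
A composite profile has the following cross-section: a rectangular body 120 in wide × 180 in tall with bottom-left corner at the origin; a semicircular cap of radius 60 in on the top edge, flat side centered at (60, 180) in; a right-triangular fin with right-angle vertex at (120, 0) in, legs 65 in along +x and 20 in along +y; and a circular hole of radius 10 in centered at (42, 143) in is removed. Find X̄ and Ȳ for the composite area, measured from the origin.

X̄ = 62.13 in, Ȳ = 111.10 in

Part | A | x̄ᵢ | ȳᵢ | A·x̄ᵢ | A·ȳᵢ
rectangular body | 21600.00 | 60.00 | 90.00 | 1296000.00 | 1944000.00
semicircular top | 5654.87 | 60.00 | 205.46 | 339292.01 | 1161876.02
triangular fin | 650.00 | 141.67 | 6.67 | 92083.33 | 4333.33
hole | -314.16 | 42.00 | 143.00 | -13194.69 | -44924.77
Σ | 27590.71 |  |  | 1714180.65 | 3065284.58
X̄ = 1714180.65 / 27590.71 = 62.13 in
Ȳ = 3065284.58 / 27590.71 = 111.10 in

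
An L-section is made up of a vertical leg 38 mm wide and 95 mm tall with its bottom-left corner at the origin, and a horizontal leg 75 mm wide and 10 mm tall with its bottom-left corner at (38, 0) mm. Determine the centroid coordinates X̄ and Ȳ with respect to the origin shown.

X̄ = 28.72 mm, Ȳ = 40.19 mm

Part | A | x̄ᵢ | ȳᵢ | A·x̄ᵢ | A·ȳᵢ
vertical leg | 3610.00 | 19.00 | 47.50 | 68590.00 | 171475.00
horizontal leg | 750.00 | 75.50 | 5.00 | 56625.00 | 3750.00
Σ | 4360.00 |  |  | 125215.00 | 175225.00
X̄ = 125215.00 / 4360.00 = 28.72 mm
Ȳ = 175225.00 / 4360.00 = 40.19 mm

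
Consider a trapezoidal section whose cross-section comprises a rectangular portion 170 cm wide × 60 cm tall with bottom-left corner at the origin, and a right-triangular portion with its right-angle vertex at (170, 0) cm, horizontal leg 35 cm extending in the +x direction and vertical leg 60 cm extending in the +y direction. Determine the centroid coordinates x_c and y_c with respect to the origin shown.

x_c = 94.02 cm, y_c = 29.07 cm

rectangular portion: A = 170 × 60 = 10200.00, centroid at (85.00, 30.00).
triangular portion: A = ½·35·60 = 1050.00, centroid at (181.67, 20.00).
ΣA = 11250.00 cm², ΣAx_c = 1057750.00 cm³, ΣAy_c = 327000.00 cm³.
x_c = 1057750.00/11250.00 = 94.02 cm; y_c = 327000.00/11250.00 = 29.07 cm.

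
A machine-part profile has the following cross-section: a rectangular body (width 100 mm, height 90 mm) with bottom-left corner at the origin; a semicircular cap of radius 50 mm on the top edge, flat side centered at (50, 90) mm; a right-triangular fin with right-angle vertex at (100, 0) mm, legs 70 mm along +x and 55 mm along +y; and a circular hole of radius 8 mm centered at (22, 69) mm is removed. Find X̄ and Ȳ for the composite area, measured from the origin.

X̄ = 60.02 mm, Ȳ = 58.92 mm

rectangular body: A = 100 × 90 = 9000.00, centroid at (50.00, 45.00).
semicircular top: A = ½π·50² = 3926.99, centroid at (50.00, 111.22).
triangular fin: A = ½·70·55 = 1925.00, centroid at (123.33, 18.33).
hole: A = −π·8² = -201.06, centroid at (22.00, 69.00).
ΣA = 14650.93 mm²
ΣAX̄ = (9000.00)(50.00) + (3926.99)(50.00) + (1925.00)(123.33) + (-201.06)(22.00) = 879342.85 mm³
ΣAȲ = (9000.00)(45.00) + (3926.99)(111.22) + (1925.00)(18.33) + (-201.06)(69.00) = 863180.90 mm³
X̄ = 879342.85 / 14650.93 = 60.02 mm
Ȳ = 863180.90 / 14650.93 = 58.92 mm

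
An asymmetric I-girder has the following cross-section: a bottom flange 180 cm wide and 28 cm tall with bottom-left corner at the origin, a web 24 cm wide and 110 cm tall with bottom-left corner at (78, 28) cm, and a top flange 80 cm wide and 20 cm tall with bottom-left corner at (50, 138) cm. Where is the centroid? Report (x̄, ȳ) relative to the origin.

x̄ = 90.00 cm, ȳ = 56.73 cm

bottom flange: A = 180 × 28 = 5040.00, centroid at (90.00, 14.00).
web: A = 24 × 110 = 2640.00, centroid at (90.00, 83.00).
top flange: A = 80 × 20 = 1600.00, centroid at (90.00, 148.00).
ΣA = 9280.00 cm²
ΣAx̄ = (5040.00)(90.00) + (2640.00)(90.00) + (1600.00)(90.00) = 835200.00 cm³
ΣAȳ = (5040.00)(14.00) + (2640.00)(83.00) + (1600.00)(148.00) = 526480.00 cm³
x̄ = 835200.00 / 9280.00 = 90.00 cm
ȳ = 526480.00 / 9280.00 = 56.73 cm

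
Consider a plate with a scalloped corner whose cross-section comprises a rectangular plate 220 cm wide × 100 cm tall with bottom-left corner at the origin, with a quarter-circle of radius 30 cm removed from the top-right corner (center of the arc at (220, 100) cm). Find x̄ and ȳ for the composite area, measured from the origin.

plate: A = 220 × 100 = 22000.00, centroid at (110.00, 50.00).
removed quarter-circle: A = −¼π·30² = -706.86, centroid at (207.27, 87.27).
ΣA = 21293.14 cm², ΣAx̄ = 2273491.16 cm³, ΣAȳ = 1038314.17 cm³.
x̄ = 2273491.16/21293.14 = 106.77 cm; ȳ = 1038314.17/21293.14 = 48.76 cm.

x̄ = 106.77 cm, ȳ = 48.76 cm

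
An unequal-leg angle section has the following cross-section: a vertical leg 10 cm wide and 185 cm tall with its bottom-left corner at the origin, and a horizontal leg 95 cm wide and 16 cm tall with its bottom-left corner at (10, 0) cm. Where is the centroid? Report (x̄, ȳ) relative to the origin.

vertical leg: A = 10 × 185 = 1850.00, centroid at (5.00, 92.50).
horizontal leg: A = 95 × 16 = 1520.00, centroid at (57.50, 8.00).
ΣA = 3370.00 cm²
ΣAx̄ = (1850.00)(5.00) + (1520.00)(57.50) = 96650.00 cm³
ΣAȳ = (1850.00)(92.50) + (1520.00)(8.00) = 183285.00 cm³
x̄ = 96650.00 / 3370.00 = 28.68 cm
ȳ = 183285.00 / 3370.00 = 54.39 cm

x̄ = 28.68 cm, ȳ = 54.39 cm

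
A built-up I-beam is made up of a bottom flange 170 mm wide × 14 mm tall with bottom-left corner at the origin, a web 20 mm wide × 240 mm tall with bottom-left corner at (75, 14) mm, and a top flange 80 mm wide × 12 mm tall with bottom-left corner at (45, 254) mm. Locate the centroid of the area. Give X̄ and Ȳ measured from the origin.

X̄ = 85.00 mm, Ȳ = 111.73 mm

bottom flange: A = 170 × 14 = 2380.00, centroid at (85.00, 7.00).
web: A = 20 × 240 = 4800.00, centroid at (85.00, 134.00).
top flange: A = 80 × 12 = 960.00, centroid at (85.00, 260.00).
ΣA = 8140.00 mm²
ΣAX̄ = (2380.00)(85.00) + (4800.00)(85.00) + (960.00)(85.00) = 691900.00 mm³
ΣAȲ = (2380.00)(7.00) + (4800.00)(134.00) + (960.00)(260.00) = 909460.00 mm³
X̄ = 691900.00 / 8140.00 = 85.00 mm
Ȳ = 909460.00 / 8140.00 = 111.73 mm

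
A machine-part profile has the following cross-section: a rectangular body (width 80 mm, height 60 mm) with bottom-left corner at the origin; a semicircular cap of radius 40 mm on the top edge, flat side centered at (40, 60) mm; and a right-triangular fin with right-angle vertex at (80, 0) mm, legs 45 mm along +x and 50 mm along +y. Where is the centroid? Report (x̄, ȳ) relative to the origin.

x̄ = 47.33 mm, ȳ = 42.21 mm

rectangular body: A = 80 × 60 = 4800.00, centroid at (40.00, 30.00).
semicircular top: A = ½π·40² = 2513.27, centroid at (40.00, 76.98).
triangular fin: A = ½·45·50 = 1125.00, centroid at (95.00, 16.67).
ΣA = 8438.27 mm²
ΣAx̄ = (4800.00)(40.00) + (2513.27)(40.00) + (1125.00)(95.00) = 399405.96 mm³
ΣAȳ = (4800.00)(30.00) + (2513.27)(76.98) + (1125.00)(16.67) = 356213.11 mm³
x̄ = 399405.96 / 8438.27 = 47.33 mm
ȳ = 356213.11 / 8438.27 = 42.21 mm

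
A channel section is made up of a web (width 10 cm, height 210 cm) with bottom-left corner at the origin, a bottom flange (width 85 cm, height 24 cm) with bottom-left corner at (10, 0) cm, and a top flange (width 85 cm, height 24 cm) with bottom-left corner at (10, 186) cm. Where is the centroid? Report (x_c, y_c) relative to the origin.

x_c = 36.36 cm, y_c = 105.00 cm

web: A = 10 × 210 = 2100.00, centroid at (5.00, 105.00).
bottom flange: A = 85 × 24 = 2040.00, centroid at (52.50, 12.00).
top flange: A = 85 × 24 = 2040.00, centroid at (52.50, 198.00).
ΣA = 6180.00 cm², ΣAx_c = 224700.00 cm³, ΣAy_c = 648900.00 cm³.
x_c = 224700.00/6180.00 = 36.36 cm; y_c = 648900.00/6180.00 = 105.00 cm.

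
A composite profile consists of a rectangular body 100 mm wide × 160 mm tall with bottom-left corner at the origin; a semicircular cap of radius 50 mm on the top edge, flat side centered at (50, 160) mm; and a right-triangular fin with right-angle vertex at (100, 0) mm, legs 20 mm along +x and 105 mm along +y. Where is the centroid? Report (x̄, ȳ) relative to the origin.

x̄ = 52.84 mm, ȳ = 96.70 mm

Part | A | x̄ᵢ | ȳᵢ | A·x̄ᵢ | A·ȳᵢ
rectangular body | 16000.00 | 50.00 | 80.00 | 800000.00 | 1280000.00
semicircular top | 3926.99 | 50.00 | 181.22 | 196349.54 | 711651.86
triangular fin | 1050.00 | 106.67 | 35.00 | 112000.00 | 36750.00
Σ | 20976.99 |  |  | 1108349.54 | 2028401.86
x̄ = 1108349.54 / 20976.99 = 52.84 mm
ȳ = 2028401.86 / 20976.99 = 96.70 mm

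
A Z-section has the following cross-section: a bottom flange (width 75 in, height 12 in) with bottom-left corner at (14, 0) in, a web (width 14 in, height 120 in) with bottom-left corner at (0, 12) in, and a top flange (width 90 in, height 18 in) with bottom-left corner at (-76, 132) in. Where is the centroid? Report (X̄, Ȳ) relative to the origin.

X̄ = 1.88 in, Ȳ = 84.47 in

Part | A | x̄ᵢ | ȳᵢ | A·x̄ᵢ | A·ȳᵢ
bottom flange | 900.00 | 51.50 | 6.00 | 46350.00 | 5400.00
web | 1680.00 | 7.00 | 72.00 | 11760.00 | 120960.00
top flange | 1620.00 | -31.00 | 141.00 | -50220.00 | 228420.00
Σ | 4200.00 |  |  | 7890.00 | 354780.00
X̄ = 7890.00 / 4200.00 = 1.88 in
Ȳ = 354780.00 / 4200.00 = 84.47 in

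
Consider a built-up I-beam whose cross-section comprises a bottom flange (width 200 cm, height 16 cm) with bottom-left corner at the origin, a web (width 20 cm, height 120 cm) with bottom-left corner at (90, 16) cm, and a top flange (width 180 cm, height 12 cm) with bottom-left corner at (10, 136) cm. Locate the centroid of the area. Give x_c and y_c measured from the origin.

x_c = 100.00 cm, y_c = 66.33 cm

Part | A | x̄ᵢ | ȳᵢ | A·x̄ᵢ | A·ȳᵢ
bottom flange | 3200.00 | 100.00 | 8.00 | 320000.00 | 25600.00
web | 2400.00 | 100.00 | 76.00 | 240000.00 | 182400.00
top flange | 2160.00 | 100.00 | 142.00 | 216000.00 | 306720.00
Σ | 7760.00 |  |  | 776000.00 | 514720.00
x_c = 776000.00 / 7760.00 = 100.00 cm
y_c = 514720.00 / 7760.00 = 66.33 cm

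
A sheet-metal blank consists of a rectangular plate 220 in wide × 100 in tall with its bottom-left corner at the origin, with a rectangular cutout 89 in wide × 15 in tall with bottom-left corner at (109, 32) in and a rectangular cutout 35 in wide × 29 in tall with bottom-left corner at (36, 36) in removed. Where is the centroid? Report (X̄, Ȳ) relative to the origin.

X̄ = 109.96 in, Ȳ = 50.69 in

plate: A = 220 × 100 = 22000.00, centroid at (110.00, 50.00).
hole 1: A = −(89 × 15) = -1335.00, centroid at (153.50, 39.50).
hole 2: A = −(35 × 29) = -1015.00, centroid at (53.50, 50.50).
ΣA = 19650.00 in², ΣAX̄ = 2160775.00 in³, ΣAȲ = 996010.00 in³.
X̄ = 2160775.00/19650.00 = 109.96 in; Ȳ = 996010.00/19650.00 = 50.69 in.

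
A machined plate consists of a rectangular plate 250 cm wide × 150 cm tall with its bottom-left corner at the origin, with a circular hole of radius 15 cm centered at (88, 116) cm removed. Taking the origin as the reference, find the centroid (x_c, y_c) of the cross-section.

x_c = 125.71 cm, y_c = 74.21 cm

plate: A = 250 × 150 = 37500.00, centroid at (125.00, 75.00).
hole: A = −π·15² = -706.86, centroid at (88.00, 116.00).
ΣA = 36793.14 cm², ΣAx_c = 4625296.47 cm³, ΣAy_c = 2730504.43 cm³.
x_c = 4625296.47/36793.14 = 125.71 cm; y_c = 2730504.43/36793.14 = 74.21 cm.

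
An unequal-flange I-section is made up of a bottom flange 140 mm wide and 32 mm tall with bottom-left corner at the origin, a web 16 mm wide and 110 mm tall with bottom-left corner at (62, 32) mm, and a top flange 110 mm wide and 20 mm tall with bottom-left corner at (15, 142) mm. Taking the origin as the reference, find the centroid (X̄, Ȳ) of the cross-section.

X̄ = 70.00 mm, Ȳ = 66.26 mm

bottom flange: A = 140 × 32 = 4480.00, centroid at (70.00, 16.00).
web: A = 16 × 110 = 1760.00, centroid at (70.00, 87.00).
top flange: A = 110 × 20 = 2200.00, centroid at (70.00, 152.00).
ΣA = 8440.00 mm², ΣAX̄ = 590800.00 mm³, ΣAȲ = 559200.00 mm³.
X̄ = 590800.00/8440.00 = 70.00 mm; Ȳ = 559200.00/8440.00 = 66.26 mm.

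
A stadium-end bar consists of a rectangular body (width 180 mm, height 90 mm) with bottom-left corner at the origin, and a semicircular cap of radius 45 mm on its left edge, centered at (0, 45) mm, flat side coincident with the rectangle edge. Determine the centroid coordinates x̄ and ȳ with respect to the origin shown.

rectangular body: A = 180 × 90 = 16200.00, centroid at (90.00, 45.00).
semicircular end: A = ½π·45² = 3180.86, centroid at (-19.10, 45.00).
ΣA = 19380.86 mm², ΣAx̄ = 1397250.00 mm³, ΣAȳ = 872138.82 mm³.
x̄ = 1397250.00/19380.86 = 72.09 mm; ȳ = 872138.82/19380.86 = 45.00 mm.

x̄ = 72.09 mm, ȳ = 45.00 mm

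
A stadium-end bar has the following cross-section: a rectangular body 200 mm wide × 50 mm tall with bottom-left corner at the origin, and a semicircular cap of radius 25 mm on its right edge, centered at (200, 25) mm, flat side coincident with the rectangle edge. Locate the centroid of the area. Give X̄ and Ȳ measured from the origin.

X̄ = 109.89 mm, Ȳ = 25.00 mm

rectangular body: A = 200 × 50 = 10000.00, centroid at (100.00, 25.00).
semicircular end: A = ½π·25² = 981.75, centroid at (210.61, 25.00).
ΣA = 10981.75 mm², ΣAX̄ = 1206766.21 mm³, ΣAȲ = 274543.69 mm³.
X̄ = 1206766.21/10981.75 = 109.89 mm; Ȳ = 274543.69/10981.75 = 25.00 mm.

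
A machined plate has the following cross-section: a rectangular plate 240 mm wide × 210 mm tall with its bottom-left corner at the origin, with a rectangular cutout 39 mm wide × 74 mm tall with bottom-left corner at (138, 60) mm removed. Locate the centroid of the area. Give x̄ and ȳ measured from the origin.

Part | A | x̄ᵢ | ȳᵢ | A·x̄ᵢ | A·ȳᵢ
plate | 50400.00 | 120.00 | 105.00 | 6048000.00 | 5292000.00
hole | -2886.00 | 157.50 | 97.00 | -454545.00 | -279942.00
Σ | 47514.00 |  |  | 5593455.00 | 5012058.00
x̄ = 5593455.00 / 47514.00 = 117.72 mm
ȳ = 5012058.00 / 47514.00 = 105.49 mm

x̄ = 117.72 mm, ȳ = 105.49 mm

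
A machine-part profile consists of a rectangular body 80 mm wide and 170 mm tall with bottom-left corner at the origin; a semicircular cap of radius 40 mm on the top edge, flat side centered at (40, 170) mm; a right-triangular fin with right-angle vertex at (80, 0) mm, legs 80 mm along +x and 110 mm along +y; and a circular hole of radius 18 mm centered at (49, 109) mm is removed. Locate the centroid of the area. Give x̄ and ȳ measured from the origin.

Part | A | x̄ᵢ | ȳᵢ | A·x̄ᵢ | A·ȳᵢ
rectangular body | 13600.00 | 40.00 | 85.00 | 544000.00 | 1156000.00
semicircular top | 2513.27 | 40.00 | 186.98 | 100530.96 | 469923.27
triangular fin | 4400.00 | 106.67 | 36.67 | 469333.33 | 161333.33
hole | -1017.88 | 49.00 | 109.00 | -49875.92 | -110948.49
Σ | 19495.40 |  |  | 1063988.37 | 1676308.11
x̄ = 1063988.37 / 19495.40 = 54.58 mm
ȳ = 1676308.11 / 19495.40 = 85.98 mm

x̄ = 54.58 mm, ȳ = 85.98 mm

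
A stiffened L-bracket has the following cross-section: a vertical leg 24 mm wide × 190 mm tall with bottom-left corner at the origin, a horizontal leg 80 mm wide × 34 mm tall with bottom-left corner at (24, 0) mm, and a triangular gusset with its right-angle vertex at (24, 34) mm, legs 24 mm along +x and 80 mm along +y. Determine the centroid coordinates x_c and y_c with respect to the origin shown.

x_c = 31.50 mm, y_c = 65.25 mm

Part | A | x̄ᵢ | ȳᵢ | A·x̄ᵢ | A·ȳᵢ
vertical leg | 4560.00 | 12.00 | 95.00 | 54720.00 | 433200.00
horizontal leg | 2720.00 | 64.00 | 17.00 | 174080.00 | 46240.00
gusset | 960.00 | 32.00 | 60.67 | 30720.00 | 58240.00
Σ | 8240.00 |  |  | 259520.00 | 537680.00
x_c = 259520.00 / 8240.00 = 31.50 mm
y_c = 537680.00 / 8240.00 = 65.25 mm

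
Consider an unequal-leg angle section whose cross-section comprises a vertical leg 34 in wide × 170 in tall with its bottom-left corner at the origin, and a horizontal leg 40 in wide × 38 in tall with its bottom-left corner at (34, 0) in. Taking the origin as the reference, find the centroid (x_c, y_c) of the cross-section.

vertical leg: A = 34 × 170 = 5780.00, centroid at (17.00, 85.00).
horizontal leg: A = 40 × 38 = 1520.00, centroid at (54.00, 19.00).
ΣA = 7300.00 in², ΣAx_c = 180340.00 in³, ΣAy_c = 520180.00 in³.
x_c = 180340.00/7300.00 = 24.70 in; y_c = 520180.00/7300.00 = 71.26 in.

x_c = 24.70 in, y_c = 71.26 in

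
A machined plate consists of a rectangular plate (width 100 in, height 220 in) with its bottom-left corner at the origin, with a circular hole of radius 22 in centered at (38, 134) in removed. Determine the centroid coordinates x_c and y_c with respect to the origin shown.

x_c = 50.89 in, y_c = 108.22 in

Part | A | x̄ᵢ | ȳᵢ | A·x̄ᵢ | A·ȳᵢ
plate | 22000.00 | 50.00 | 110.00 | 1100000.00 | 2420000.00
hole | -1520.53 | 38.00 | 134.00 | -57780.17 | -203751.13
Σ | 20479.47 |  |  | 1042219.83 | 2216248.87
x_c = 1042219.83 / 20479.47 = 50.89 in
y_c = 2216248.87 / 20479.47 = 108.22 in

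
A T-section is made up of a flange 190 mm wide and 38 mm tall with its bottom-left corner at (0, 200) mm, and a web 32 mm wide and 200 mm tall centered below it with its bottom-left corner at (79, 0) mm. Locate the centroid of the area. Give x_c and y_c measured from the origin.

Part | A | x̄ᵢ | ȳᵢ | A·x̄ᵢ | A·ȳᵢ
web | 6400.00 | 95.00 | 100.00 | 608000.00 | 640000.00
flange | 7220.00 | 95.00 | 219.00 | 685900.00 | 1581180.00
Σ | 13620.00 |  |  | 1293900.00 | 2221180.00
x_c = 1293900.00 / 13620.00 = 95.00 mm
y_c = 2221180.00 / 13620.00 = 163.08 mm

x_c = 95.00 mm, y_c = 163.08 mm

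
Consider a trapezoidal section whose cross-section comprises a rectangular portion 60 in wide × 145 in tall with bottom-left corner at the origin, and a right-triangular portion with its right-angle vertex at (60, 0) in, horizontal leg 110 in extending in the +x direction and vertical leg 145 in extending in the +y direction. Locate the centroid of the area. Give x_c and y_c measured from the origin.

x_c = 61.88 in, y_c = 60.94 in

Part | A | x̄ᵢ | ȳᵢ | A·x̄ᵢ | A·ȳᵢ
rectangular portion | 8700.00 | 30.00 | 72.50 | 261000.00 | 630750.00
triangular portion | 7975.00 | 96.67 | 48.33 | 770916.67 | 385458.33
Σ | 16675.00 |  |  | 1031916.67 | 1016208.33
x_c = 1031916.67 / 16675.00 = 61.88 in
y_c = 1016208.33 / 16675.00 = 60.94 in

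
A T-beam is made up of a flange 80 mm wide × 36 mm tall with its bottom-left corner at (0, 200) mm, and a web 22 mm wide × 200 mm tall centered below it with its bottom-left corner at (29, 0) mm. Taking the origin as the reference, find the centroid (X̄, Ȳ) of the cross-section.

web: A = 22 × 200 = 4400.00, centroid at (40.00, 100.00).
flange: A = 80 × 36 = 2880.00, centroid at (40.00, 218.00).
ΣA = 7280.00 mm², ΣAX̄ = 291200.00 mm³, ΣAȲ = 1067840.00 mm³.
X̄ = 291200.00/7280.00 = 40.00 mm; Ȳ = 1067840.00/7280.00 = 146.68 mm.

X̄ = 40.00 mm, Ȳ = 146.68 mm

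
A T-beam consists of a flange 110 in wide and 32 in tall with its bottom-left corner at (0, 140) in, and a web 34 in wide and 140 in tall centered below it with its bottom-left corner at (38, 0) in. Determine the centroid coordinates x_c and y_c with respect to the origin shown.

Part | A | x̄ᵢ | ȳᵢ | A·x̄ᵢ | A·ȳᵢ
web | 4760.00 | 55.00 | 70.00 | 261800.00 | 333200.00
flange | 3520.00 | 55.00 | 156.00 | 193600.00 | 549120.00
Σ | 8280.00 |  |  | 455400.00 | 882320.00
x_c = 455400.00 / 8280.00 = 55.00 in
y_c = 882320.00 / 8280.00 = 106.56 in

x_c = 55.00 in, y_c = 106.56 in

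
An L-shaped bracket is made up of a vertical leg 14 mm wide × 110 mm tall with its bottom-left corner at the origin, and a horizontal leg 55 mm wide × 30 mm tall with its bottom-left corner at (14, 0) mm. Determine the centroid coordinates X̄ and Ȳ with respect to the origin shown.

X̄ = 24.84 mm, Ȳ = 34.31 mm

vertical leg: A = 14 × 110 = 1540.00, centroid at (7.00, 55.00).
horizontal leg: A = 55 × 30 = 1650.00, centroid at (41.50, 15.00).
ΣA = 3190.00 mm², ΣAX̄ = 79255.00 mm³, ΣAȲ = 109450.00 mm³.
X̄ = 79255.00/3190.00 = 24.84 mm; Ȳ = 109450.00/3190.00 = 34.31 mm.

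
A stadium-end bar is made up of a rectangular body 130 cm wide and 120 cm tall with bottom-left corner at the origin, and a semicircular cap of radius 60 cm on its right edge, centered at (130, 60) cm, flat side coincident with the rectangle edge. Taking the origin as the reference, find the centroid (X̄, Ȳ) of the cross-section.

X̄ = 89.07 cm, Ȳ = 60.00 cm

Part | A | x̄ᵢ | ȳᵢ | A·x̄ᵢ | A·ȳᵢ
rectangular body | 15600.00 | 65.00 | 60.00 | 1014000.00 | 936000.00
semicircular end | 5654.87 | 155.46 | 60.00 | 879132.68 | 339292.01
Σ | 21254.87 |  |  | 1893132.68 | 1275292.01
X̄ = 1893132.68 / 21254.87 = 89.07 cm
Ȳ = 1275292.01 / 21254.87 = 60.00 cm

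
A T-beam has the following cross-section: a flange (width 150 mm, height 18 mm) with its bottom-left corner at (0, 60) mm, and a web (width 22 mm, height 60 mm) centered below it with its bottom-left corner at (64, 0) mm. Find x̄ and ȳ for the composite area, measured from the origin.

web: A = 22 × 60 = 1320.00, centroid at (75.00, 30.00).
flange: A = 150 × 18 = 2700.00, centroid at (75.00, 69.00).
ΣA = 4020.00 mm²
ΣAx̄ = (1320.00)(75.00) + (2700.00)(75.00) = 301500.00 mm³
ΣAȳ = (1320.00)(30.00) + (2700.00)(69.00) = 225900.00 mm³
x̄ = 301500.00 / 4020.00 = 75.00 mm
ȳ = 225900.00 / 4020.00 = 56.19 mm

x̄ = 75.00 mm, ȳ = 56.19 mm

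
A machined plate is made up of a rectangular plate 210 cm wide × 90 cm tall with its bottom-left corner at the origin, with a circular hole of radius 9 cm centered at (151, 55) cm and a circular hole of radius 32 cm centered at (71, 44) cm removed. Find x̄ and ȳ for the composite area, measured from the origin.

x̄ = 111.33 cm, ȳ = 45.04 cm

plate: A = 210 × 90 = 18900.00, centroid at (105.00, 45.00).
hole 1: A = −π·9² = -254.47, centroid at (151.00, 55.00).
hole 2: A = −π·32² = -3216.99, centroid at (71.00, 44.00).
ΣA = 15428.54 cm², ΣAx̄ = 1717668.83 cm³, ΣAȳ = 694956.61 cm³.
x̄ = 1717668.83/15428.54 = 111.33 cm; ȳ = 694956.61/15428.54 = 45.04 cm.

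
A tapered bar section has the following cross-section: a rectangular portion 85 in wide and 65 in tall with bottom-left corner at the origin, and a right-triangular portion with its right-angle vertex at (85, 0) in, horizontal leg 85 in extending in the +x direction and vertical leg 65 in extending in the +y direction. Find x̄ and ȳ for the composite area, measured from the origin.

x̄ = 66.11 in, ȳ = 28.89 in

rectangular portion: A = 85 × 65 = 5525.00, centroid at (42.50, 32.50).
triangular portion: A = ½·85·65 = 2762.50, centroid at (113.33, 21.67).
ΣA = 8287.50 in²
ΣAx̄ = (5525.00)(42.50) + (2762.50)(113.33) = 547895.83 in³
ΣAȳ = (5525.00)(32.50) + (2762.50)(21.67) = 239416.67 in³
x̄ = 547895.83 / 8287.50 = 66.11 in
ȳ = 239416.67 / 8287.50 = 28.89 in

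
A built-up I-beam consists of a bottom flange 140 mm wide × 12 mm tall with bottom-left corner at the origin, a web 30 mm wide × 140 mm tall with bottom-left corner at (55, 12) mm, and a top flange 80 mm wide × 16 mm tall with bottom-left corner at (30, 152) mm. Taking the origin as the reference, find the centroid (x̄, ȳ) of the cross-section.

x̄ = 70.00 mm, ȳ = 78.11 mm

bottom flange: A = 140 × 12 = 1680.00, centroid at (70.00, 6.00).
web: A = 30 × 140 = 4200.00, centroid at (70.00, 82.00).
top flange: A = 80 × 16 = 1280.00, centroid at (70.00, 160.00).
ΣA = 7160.00 mm²
ΣAx̄ = (1680.00)(70.00) + (4200.00)(70.00) + (1280.00)(70.00) = 501200.00 mm³
ΣAȳ = (1680.00)(6.00) + (4200.00)(82.00) + (1280.00)(160.00) = 559280.00 mm³
x̄ = 501200.00 / 7160.00 = 70.00 mm
ȳ = 559280.00 / 7160.00 = 78.11 mm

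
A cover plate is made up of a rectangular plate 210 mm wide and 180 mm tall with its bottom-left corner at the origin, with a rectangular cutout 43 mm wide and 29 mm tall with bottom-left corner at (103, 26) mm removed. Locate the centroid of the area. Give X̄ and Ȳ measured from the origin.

X̄ = 104.33 mm, Ȳ = 91.69 mm

plate: A = 210 × 180 = 37800.00, centroid at (105.00, 90.00).
hole: A = −(43 × 29) = -1247.00, centroid at (124.50, 40.50).
ΣA = 36553.00 mm²
ΣAX̄ = (37800.00)(105.00) + (-1247.00)(124.50) = 3813748.50 mm³
ΣAȲ = (37800.00)(90.00) + (-1247.00)(40.50) = 3351496.50 mm³
X̄ = 3813748.50 / 36553.00 = 104.33 mm
Ȳ = 3351496.50 / 36553.00 = 91.69 mm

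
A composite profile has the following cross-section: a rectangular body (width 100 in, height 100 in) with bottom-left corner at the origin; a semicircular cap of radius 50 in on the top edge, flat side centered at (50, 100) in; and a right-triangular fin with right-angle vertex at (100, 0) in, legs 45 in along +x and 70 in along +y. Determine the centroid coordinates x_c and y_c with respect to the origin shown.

x_c = 56.60 in, y_c = 65.33 in

Part | A | x̄ᵢ | ȳᵢ | A·x̄ᵢ | A·ȳᵢ
rectangular body | 10000.00 | 50.00 | 50.00 | 500000.00 | 500000.00
semicircular top | 3926.99 | 50.00 | 121.22 | 196349.54 | 476032.42
triangular fin | 1575.00 | 115.00 | 23.33 | 181125.00 | 36750.00
Σ | 15501.99 |  |  | 877474.54 | 1012782.42
x_c = 877474.54 / 15501.99 = 56.60 in
y_c = 1012782.42 / 15501.99 = 65.33 in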